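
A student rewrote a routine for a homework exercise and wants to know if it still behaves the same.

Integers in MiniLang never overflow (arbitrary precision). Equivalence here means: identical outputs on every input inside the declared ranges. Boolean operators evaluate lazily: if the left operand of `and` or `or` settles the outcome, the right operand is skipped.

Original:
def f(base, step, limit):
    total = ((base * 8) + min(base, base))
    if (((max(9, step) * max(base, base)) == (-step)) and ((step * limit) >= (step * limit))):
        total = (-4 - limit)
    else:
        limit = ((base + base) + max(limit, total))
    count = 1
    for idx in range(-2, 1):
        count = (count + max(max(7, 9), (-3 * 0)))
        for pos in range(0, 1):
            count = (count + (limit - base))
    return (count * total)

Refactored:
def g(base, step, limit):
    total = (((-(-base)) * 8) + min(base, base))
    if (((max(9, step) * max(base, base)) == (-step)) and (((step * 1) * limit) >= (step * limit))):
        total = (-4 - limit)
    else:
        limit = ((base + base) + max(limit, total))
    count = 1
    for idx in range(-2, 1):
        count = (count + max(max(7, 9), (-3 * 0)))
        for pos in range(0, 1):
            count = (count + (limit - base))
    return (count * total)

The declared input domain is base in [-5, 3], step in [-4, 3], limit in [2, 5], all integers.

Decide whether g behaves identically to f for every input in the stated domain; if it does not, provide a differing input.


The two are interchangeable: arithmetic usage differs, plus constant usage differs, and every declared input agrees.
Tracing base=3, step=3, limit=2: f: total=27, then (((max(9, step) * max(base, base)) == (-step)) and ((step * limit) >= (step * limit))) is false, then limit=33, then count=1, then (idx=-2), then count=10, then (pos=0), then count=40, then (idx=-1), then count=49, then (pos=0), then count=79, then (idx=0), then count=88, then (pos=0), then count=118, then returns 3186 | g: total=27, then (((max(9, step) * max(base, base)) == (-step)) and (((step * 1) * limit) >= (step * limit))) is false, then limit=33, then count=1, then (idx=-2), then count=10, then (pos=0), then count=40, then (idx=-1), then count=49, then (pos=0), then count=79, then (idx=0), then count=88, then (pos=0), then count=118, then returns 3186 — matching result 3186.
Across all 288 domain points the two functions coincide.
verdict: equivalent


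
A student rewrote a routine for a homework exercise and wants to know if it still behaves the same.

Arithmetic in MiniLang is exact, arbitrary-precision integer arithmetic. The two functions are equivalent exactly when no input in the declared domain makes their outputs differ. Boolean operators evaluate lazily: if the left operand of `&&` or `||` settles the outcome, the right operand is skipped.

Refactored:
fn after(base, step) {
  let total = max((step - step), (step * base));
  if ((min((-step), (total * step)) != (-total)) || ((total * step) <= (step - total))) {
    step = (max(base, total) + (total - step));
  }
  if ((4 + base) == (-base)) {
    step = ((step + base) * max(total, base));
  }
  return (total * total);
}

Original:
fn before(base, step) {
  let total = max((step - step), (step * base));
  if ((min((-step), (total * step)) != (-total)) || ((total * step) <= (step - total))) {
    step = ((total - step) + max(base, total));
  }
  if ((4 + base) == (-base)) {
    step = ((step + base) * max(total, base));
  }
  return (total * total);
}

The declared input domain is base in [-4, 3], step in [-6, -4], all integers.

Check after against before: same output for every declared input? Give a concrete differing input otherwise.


The two are interchangeable: same computation, different form, and every declared input agrees.
As a probe, take base=1, step=-6: before runs total becomes 0; next ((min((-step), (total * step)) != (-total)) || ((total * step) <= (step - total))) evaluates to false; next ((4 + base) == (-base)) evaluates to false; next final value 0; after runs total becomes 0; next ((min((-step), (total * step)) != (-total)) || ((total * step) <= (step - total))) evaluates to false; next ((4 + base) == (-base)) evaluates to false; next final value 0; both end at 0.
An exhaustive pass over the 24 declared inputs shows identical outputs.
verdict: equivalent


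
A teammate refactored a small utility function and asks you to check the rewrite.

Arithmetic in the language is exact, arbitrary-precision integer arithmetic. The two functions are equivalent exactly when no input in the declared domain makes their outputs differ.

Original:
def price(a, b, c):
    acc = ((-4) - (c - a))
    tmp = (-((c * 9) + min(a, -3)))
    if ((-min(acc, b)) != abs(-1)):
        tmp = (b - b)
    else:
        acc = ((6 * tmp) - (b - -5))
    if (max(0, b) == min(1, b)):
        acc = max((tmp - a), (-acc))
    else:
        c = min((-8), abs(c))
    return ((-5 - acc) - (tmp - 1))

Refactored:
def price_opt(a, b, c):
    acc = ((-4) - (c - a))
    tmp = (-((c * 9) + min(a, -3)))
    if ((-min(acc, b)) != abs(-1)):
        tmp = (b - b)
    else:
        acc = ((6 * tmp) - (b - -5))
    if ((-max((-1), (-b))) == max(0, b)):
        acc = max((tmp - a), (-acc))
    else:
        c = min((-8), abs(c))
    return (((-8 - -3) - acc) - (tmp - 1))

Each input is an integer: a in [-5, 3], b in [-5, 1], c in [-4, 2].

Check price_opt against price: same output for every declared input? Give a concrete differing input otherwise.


Equivalent — the differences include min/max/abs usage differs; also constant usage differs; also arithmetic usage differs, yet no declared input distinguishes the two.
As a probe, take a=0, b=-1, c=-2: price runs acc becomes -2; next tmp becomes 21; next ((-min(acc, b)) != abs(-1)) evaluates to true; next tmp becomes 0; next (max(0, b) == min(1, b)) evaluates to false; next c becomes -8; next final value -2; price_opt runs acc becomes -2; next tmp becomes 21; next ((-min(acc, b)) != abs(-1)) evaluates to true; next tmp becomes 0; next ((-max((-1), (-b))) == max(0, b)) evaluates to false; next c becomes -8; next final value -2; both end at -2.
Across all 441 domain points the two functions coincide.
verdict: equivalent


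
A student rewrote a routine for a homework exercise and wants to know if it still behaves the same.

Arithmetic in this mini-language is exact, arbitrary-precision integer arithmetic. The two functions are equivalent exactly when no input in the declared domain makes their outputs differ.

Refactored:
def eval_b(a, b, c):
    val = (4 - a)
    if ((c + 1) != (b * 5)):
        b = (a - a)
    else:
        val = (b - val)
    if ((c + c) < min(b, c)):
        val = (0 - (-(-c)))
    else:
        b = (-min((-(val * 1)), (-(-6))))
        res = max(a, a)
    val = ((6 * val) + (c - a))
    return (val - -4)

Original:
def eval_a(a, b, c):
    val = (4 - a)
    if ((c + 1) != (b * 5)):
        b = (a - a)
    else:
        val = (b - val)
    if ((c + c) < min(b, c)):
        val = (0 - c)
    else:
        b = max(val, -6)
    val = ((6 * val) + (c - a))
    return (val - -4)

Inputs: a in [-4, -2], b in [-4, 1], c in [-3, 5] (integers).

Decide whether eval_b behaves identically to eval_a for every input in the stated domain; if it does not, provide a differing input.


Equivalent — the differences include arithmetic usage differs; and local variable names differ; and statement counts differ; and constant usage differs; and min/max/abs usage differs, yet no declared input distinguishes the two.
As a probe, take a=-3, b=1, c=0: eval_a runs val=7, then ((c + 1) != (b * 5)) is true, then b=0, then ((c + c) < min(b, c)) is false, then b=7, then val=45, then returns 49; eval_b runs val=7, then ((c + 1) != (b * 5)) is true, then b=0, then ((c + c) < min(b, c)) is false, then b=7, then res=-3, then val=45, then returns 49; both end at 49.
Sweeping the whole domain (162 inputs) finds no disagreement.
verdict: equivalent


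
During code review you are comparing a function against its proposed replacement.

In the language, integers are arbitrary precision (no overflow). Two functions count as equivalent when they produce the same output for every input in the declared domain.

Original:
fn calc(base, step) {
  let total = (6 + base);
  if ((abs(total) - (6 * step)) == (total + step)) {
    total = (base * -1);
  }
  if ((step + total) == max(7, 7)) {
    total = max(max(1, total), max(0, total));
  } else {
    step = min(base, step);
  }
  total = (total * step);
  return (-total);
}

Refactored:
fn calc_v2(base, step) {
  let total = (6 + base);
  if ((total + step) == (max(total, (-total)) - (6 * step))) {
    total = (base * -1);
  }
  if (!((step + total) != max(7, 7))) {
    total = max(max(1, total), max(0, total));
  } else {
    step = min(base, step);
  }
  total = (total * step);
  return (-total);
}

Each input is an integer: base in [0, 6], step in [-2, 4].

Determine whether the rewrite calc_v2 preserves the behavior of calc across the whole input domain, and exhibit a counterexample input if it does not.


Comparing the listings, the differences include: comparison usage differs; min/max/abs usage differs; boolean connective usage differs.
Tracing base=5, step=3: calc: total = 11; ((abs(total) - (6 * step)) == (total + step)) -> false; ((step + total) == max(7, 7)) -> false; step = 3; total = 33; return -33 | calc_v2: total = 11; ((total + step) == (max(total, (-total)) - (6 * step))) -> false; (!((step + total) != max(7, 7))) -> false; step = 3; total = 33; return -33 — matching result -33.
Across all 49 domain points the two functions coincide.
verdict: equivalent


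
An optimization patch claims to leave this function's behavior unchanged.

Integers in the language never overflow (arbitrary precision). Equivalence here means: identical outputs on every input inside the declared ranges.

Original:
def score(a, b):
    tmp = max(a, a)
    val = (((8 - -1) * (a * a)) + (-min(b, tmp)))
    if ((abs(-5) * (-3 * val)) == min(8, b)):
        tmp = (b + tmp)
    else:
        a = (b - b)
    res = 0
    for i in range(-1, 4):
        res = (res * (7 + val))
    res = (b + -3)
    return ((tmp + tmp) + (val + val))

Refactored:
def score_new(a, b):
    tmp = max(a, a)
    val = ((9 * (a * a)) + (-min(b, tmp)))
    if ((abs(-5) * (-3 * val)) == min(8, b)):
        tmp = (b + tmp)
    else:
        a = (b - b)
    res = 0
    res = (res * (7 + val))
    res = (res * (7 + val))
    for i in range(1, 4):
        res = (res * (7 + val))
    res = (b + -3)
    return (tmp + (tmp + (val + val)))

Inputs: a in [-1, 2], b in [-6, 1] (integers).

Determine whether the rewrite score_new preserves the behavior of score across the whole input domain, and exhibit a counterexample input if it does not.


Side by side, the visible changes include: statement counts differ, arithmetic usage differs, loop structure differs, constant usage differs.
As a probe, take a=-1, b=-6: score runs tmp := -1 | val := 15 | ((abs(-5) * (-3 * val)) == min(8, b)): false | a := 0 | res := 0 | iter i=-1: | res := 0 | iter i=0: | res := 0 | iter i=1: | res := 0 | iter i=2: | res := 0 | iter i=3: | res := 0 | res := -9 | result 28; score_new runs tmp := -1 | val := 15 | ((abs(-5) * (-3 * val)) == min(8, b)): false | a := 0 | res := 0 | res := 0 | res := 0 | iter i=1: | res := 0 | iter i=2: | res := 0 | iter i=3: | res := 0 | res := -9 | result 28; both end at 28.
Sweeping the whole domain (32 inputs) finds no disagreement.
verdict: equivalent


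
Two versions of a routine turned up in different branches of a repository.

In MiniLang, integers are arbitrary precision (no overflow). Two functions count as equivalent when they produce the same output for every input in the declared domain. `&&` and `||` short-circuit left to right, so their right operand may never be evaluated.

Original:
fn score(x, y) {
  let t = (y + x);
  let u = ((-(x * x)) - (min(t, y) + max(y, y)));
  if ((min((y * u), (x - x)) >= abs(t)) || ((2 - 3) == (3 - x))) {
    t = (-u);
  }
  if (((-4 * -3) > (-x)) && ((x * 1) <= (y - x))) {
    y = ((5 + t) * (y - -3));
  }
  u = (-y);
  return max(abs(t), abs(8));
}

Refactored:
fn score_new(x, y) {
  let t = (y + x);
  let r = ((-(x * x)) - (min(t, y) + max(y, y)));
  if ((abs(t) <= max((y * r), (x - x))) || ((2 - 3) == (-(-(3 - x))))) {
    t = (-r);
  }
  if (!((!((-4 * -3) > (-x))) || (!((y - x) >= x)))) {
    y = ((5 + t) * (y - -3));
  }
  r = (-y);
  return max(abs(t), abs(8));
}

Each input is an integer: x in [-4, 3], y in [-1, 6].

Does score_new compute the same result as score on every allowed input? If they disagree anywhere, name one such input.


Try x=-4, y=-1.
score: t = -5; u = -10; ((min((y * u), (x - x)) >= abs(t)) || ((2 - 3) == (3 - x))) -> false; (((-4 * -3) > (-x)) && ((x * 1) <= (y - x))) -> true; y = 0; u = 0; return 8
score_new: t = -5; r = -10; ((abs(t) <= max((y * r), (x - x))) || ((2 - 3) == (-(-(3 - x))))) -> true; t = 10; (!((!((-4 * -3) > (-x))) || (!((y - x) >= x)))) -> true; y = 30; r = -30; return 10
8 and 10 differ, so these are not the same function on this domain.
verdict: not equivalent; witness: x=-4, y=-1


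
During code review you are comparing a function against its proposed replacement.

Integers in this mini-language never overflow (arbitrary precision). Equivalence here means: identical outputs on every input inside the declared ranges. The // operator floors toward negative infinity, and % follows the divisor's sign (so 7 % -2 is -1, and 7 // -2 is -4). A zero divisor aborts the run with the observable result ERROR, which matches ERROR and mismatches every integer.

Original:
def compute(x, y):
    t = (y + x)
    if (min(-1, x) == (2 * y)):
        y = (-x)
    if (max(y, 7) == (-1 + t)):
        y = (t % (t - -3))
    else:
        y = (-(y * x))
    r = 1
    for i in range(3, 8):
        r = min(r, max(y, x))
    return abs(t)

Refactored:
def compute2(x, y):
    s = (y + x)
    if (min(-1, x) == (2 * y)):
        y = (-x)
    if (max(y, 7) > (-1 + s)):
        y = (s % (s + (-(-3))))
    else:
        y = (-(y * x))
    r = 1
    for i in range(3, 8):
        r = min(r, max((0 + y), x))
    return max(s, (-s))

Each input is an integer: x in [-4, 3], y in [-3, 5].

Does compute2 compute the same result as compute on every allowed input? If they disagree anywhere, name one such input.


These are not equivalent — on x=-4, y=1 the outputs split (3 vs ERROR).
compute: t becomes -3; next (min(-1, x) == (2 * y)) evaluates to false; next (max(y, 7) == (-1 + t)) evaluates to false; next y becomes 4; next r becomes 1; next at i=3:; next r becomes 1; next at i=4:; next r becomes 1; next at i=5:; next r becomes 1; next at i=6:; next r becomes 1; next at i=7:; next r becomes 1; next final value 3
compute2: s becomes -3; next (min(-1, x) == (2 * y)) evaluates to false; next (max(y, 7) > (-1 + s)) evaluates to true; next hits division by zero so the output is ERROR
verdict: not equivalent; witness: x=-4, y=1


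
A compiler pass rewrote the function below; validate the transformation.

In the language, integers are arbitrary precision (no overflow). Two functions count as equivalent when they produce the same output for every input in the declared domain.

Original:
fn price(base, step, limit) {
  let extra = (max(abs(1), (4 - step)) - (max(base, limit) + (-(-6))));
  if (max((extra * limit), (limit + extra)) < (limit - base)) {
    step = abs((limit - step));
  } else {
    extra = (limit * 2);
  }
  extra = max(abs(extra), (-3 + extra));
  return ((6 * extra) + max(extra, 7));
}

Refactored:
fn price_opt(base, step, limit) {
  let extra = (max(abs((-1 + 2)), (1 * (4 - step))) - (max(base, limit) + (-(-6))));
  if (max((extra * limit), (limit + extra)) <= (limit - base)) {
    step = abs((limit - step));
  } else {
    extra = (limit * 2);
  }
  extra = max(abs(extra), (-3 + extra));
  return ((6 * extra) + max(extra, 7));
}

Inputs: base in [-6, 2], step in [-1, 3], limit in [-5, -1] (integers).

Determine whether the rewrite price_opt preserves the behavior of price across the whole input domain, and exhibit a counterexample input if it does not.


Run the pair on base=-6, step=2, limit=-3.
price: extra=-1, then (max((extra * limit), (limit + extra)) < (limit - base)) is false, then extra=-6, then extra=6, then returns 43
price_opt: extra=-1, then (max((extra * limit), (limit + extra)) <= (limit - base)) is true, then step=5, then extra=1, then returns 13
43 vs 13 — the two versions disagree here.
verdict: not equivalent; witness: base=-6, step=2, limit=-3


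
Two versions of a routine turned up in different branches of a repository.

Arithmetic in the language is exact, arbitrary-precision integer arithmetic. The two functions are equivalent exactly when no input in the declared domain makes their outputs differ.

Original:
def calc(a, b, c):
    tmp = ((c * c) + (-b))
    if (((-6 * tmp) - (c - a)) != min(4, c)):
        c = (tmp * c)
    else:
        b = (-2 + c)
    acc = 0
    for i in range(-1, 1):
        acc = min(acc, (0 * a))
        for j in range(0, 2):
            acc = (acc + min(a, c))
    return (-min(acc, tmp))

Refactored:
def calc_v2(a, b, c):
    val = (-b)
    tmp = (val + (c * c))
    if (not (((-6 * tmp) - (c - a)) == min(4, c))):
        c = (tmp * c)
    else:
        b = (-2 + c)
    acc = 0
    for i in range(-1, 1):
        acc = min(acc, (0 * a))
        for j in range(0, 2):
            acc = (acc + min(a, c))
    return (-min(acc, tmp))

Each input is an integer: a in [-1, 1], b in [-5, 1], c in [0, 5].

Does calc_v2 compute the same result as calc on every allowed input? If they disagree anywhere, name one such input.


The two versions differ — the changes include statement counts differ; also comparison usage differs; also boolean connective usage differs; also local variable names differ.
Spot check at a=0, b=-5, c=3 — calc: tmp becomes 14; next (((-6 * tmp) - (c - a)) != min(4, c)) evaluates to true; next c becomes 42; next acc becomes 0; next at i=-1:; next acc becomes 0; next at j=0:; next acc becomes 0; next at j=1:; next acc becomes 0; next at i=0:; next acc becomes 0; next at j=0:; next acc becomes 0; next at j=1:; next acc becomes 0; next final value 0. calc_v2: val becomes 5; next tmp becomes 14; next (not (((-6 * tmp) - (c - a)) == min(4, c))) evaluates to true; next c becomes 42; next acc becomes 0; next at i=-1:; next acc becomes 0; next at j=0:; next acc becomes 0; next at j=1:; next acc becomes 0; next at i=0:; next acc becomes 0; next at j=0:; next acc becomes 0; next at j=1:; next acc becomes 0; next final value 0. Both give 0.
Sweeping the whole domain (126 inputs) finds no disagreement.
verdict: equivalent


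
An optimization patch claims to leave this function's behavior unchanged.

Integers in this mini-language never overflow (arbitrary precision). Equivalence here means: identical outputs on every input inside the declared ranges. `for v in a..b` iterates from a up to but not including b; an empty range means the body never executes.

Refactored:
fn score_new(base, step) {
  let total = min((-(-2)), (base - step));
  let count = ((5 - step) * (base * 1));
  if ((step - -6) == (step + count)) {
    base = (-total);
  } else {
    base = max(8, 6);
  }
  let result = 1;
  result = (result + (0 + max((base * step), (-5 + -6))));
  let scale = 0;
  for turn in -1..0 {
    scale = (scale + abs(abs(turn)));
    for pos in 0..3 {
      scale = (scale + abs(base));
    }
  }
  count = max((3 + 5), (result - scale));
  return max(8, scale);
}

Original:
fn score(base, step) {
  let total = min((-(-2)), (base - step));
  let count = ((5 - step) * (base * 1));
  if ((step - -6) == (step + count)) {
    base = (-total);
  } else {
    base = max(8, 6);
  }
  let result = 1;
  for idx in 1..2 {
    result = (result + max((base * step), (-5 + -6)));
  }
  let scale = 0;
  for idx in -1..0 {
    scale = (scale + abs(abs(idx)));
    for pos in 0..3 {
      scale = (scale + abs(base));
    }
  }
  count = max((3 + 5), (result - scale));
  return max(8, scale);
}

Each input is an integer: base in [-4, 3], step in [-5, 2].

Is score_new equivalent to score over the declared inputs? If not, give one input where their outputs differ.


The two versions differ — the changes include statement counts differ; loop structure differs; constant usage differs; arithmetic usage differs; local variable names differ.
Spot check at base=3, step=-3 — score: total := 2 | count := 24 | ((step - -6) == (step + count)): false | base := 8 | result := 1 | iter idx=1: | result := -10 | scale := 0 | iter idx=-1: | scale := 1 | iter pos=0: | scale := 9 | iter pos=1: | scale := 17 | iter pos=2: | scale := 25 | count := 8 | result 25. score_new: total := 2 | count := 24 | ((step - -6) == (step + count)): false | base := 8 | result := 1 | result := -10 | scale := 0 | iter turn=-1: | scale := 1 | iter pos=0: | scale := 9 | iter pos=1: | scale := 17 | iter pos=2: | scale := 25 | count := 8 | result 25. Both give 25.
Sweeping the whole domain (64 inputs) finds no disagreement.
verdict: equivalent


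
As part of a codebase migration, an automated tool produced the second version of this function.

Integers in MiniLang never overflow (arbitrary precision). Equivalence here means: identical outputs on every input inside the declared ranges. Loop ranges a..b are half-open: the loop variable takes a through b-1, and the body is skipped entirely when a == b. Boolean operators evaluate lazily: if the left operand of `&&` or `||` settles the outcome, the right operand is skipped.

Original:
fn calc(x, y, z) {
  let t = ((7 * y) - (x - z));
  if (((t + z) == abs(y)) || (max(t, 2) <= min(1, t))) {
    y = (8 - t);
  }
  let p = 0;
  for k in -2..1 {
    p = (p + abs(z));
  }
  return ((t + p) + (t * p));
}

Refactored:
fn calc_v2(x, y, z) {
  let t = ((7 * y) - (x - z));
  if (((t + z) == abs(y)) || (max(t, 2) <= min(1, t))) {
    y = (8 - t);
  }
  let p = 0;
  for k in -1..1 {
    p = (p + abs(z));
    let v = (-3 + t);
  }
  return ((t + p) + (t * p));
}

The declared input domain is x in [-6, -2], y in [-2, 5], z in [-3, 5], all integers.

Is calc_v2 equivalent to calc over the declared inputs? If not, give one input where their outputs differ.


On input x=-6, y=-2, z=-3, calc returns -101 while calc_v2 returns -71.
verdict: not equivalent; witness: x=-6, y=-2, z=-3


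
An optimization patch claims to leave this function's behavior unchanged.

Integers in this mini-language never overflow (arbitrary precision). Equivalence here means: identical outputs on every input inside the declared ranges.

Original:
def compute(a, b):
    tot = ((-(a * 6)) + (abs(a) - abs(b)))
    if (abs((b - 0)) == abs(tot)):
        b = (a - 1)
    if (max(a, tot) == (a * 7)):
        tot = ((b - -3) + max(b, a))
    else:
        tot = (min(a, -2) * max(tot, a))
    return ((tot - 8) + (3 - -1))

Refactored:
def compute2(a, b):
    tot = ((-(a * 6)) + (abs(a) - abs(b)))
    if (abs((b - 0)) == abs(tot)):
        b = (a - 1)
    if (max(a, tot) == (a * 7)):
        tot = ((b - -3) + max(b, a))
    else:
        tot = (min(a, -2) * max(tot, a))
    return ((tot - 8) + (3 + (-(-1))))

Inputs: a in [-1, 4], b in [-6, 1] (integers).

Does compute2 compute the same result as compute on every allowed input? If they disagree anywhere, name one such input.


The two versions differ — the changes include arithmetic usage differs.
As a probe, take a=4, b=0: compute runs tot becomes -20; next (abs((b - 0)) == abs(tot)) evaluates to false; next (max(a, tot) == (a * 7)) evaluates to false; next tot becomes -8; next final value -12; compute2 runs tot becomes -20; next (abs((b - 0)) == abs(tot)) evaluates to false; next (max(a, tot) == (a * 7)) evaluates to false; next tot becomes -8; next final value -12; both end at -12.
An exhaustive pass over the 48 declared inputs shows identical outputs.
verdict: equivalent


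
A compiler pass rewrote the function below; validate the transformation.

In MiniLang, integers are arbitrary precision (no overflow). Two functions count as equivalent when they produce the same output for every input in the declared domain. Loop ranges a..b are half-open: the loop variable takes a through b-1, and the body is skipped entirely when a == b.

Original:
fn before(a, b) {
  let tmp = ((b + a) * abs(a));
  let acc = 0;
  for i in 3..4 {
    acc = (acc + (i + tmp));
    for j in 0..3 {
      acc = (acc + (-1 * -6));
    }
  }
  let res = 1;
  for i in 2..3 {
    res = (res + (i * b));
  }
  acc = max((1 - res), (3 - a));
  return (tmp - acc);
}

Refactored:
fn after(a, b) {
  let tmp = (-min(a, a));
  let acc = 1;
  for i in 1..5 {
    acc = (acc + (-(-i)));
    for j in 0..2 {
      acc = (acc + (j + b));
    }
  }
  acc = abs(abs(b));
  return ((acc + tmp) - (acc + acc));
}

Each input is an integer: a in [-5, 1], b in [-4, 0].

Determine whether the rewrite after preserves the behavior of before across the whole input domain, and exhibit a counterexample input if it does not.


There is a counterexample at a=-5, b=-4: -53 on one side, 1 on the other.
before: tmp = -45; acc = 0; [i=3]; acc = -42; [j=0]; acc = -36; [j=1]; acc = -30; [j=2]; acc = -24; res = 1; [i=2]; res = -7; acc = 8; return -53
after: tmp = 5; acc = 1; [i=1]; acc = 2; [j=0]; acc = -2; [j=1]; acc = -5; [i=2]; acc = -3; [j=0]; acc = -7; [j=1]; acc = -10; [i=3]; acc = -7; [j=0]; acc = -11; [j=1]; acc = -14; [i=4]; acc = -10; [j=0]; acc = -14; [j=1]; acc = -17; acc = 4; return 1
verdict: not equivalent; witness: a=-5, b=-4


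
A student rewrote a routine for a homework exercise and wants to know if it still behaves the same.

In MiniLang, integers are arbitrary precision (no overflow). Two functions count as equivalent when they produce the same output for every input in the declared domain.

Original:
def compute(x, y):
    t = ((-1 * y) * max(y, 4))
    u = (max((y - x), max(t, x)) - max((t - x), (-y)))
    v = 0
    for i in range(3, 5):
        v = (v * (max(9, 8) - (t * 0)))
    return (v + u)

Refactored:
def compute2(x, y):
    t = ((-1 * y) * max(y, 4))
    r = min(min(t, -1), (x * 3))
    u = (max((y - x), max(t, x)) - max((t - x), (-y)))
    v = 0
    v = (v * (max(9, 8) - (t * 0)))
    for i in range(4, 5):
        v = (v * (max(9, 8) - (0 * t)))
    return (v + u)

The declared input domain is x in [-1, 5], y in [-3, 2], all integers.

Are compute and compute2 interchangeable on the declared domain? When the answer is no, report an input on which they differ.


Equivalent — the differences include arithmetic usage differs; also local variable names differ; also statement counts differ; also constant usage differs; also loop structure differs; also min/max/abs usage differs, yet no declared input distinguishes the two.
As a probe, take x=3, y=1: compute runs t = -4; u = 4; v = 0; [i=3]; v = 0; [i=4]; v = 0; return 4; compute2 runs t = -4; r = -4; u = 4; v = 0; v = 0; [i=4]; v = 0; return 4; both end at 4.
Sweeping the whole domain (42 inputs) finds no disagreement.
verdict: equivalent


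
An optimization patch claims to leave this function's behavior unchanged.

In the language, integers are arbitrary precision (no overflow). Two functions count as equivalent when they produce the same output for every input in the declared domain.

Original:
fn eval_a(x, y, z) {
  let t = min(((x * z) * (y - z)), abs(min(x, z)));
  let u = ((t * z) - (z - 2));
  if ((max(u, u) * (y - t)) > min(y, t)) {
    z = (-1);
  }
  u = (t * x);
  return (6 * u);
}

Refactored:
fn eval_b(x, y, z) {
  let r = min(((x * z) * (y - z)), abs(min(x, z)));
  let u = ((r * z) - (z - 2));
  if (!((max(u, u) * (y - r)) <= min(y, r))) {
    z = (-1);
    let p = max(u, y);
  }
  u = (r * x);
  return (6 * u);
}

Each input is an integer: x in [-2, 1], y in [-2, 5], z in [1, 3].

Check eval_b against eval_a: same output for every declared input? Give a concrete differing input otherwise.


Changes here: min/max/abs usage differs; and boolean connective usage differs; and statement counts differ; and comparison usage differs; and local variable names differ; the full 96-point sweep finds no disagreement.
verdict: equivalent


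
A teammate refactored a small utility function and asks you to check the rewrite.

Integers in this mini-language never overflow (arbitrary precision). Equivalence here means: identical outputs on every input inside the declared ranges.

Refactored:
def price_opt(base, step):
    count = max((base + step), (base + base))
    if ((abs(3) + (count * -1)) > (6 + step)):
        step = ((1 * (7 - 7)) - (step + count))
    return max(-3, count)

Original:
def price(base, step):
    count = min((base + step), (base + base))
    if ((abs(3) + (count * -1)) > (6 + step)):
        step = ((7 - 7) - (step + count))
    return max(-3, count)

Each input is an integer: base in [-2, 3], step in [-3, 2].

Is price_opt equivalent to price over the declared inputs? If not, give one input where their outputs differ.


Run the pair on base=-2, step=0.
price: count becomes -4; next ((abs(3) + (count * -1)) > (6 + step)) evaluates to true; next step becomes 4; next final value -3
price_opt: count becomes -2; next ((abs(3) + (count * -1)) > (6 + step)) evaluates to false; next final value -2
-3 != -2, so the rewrite changes behavior.
verdict: not equivalent; witness: base=-2, step=0


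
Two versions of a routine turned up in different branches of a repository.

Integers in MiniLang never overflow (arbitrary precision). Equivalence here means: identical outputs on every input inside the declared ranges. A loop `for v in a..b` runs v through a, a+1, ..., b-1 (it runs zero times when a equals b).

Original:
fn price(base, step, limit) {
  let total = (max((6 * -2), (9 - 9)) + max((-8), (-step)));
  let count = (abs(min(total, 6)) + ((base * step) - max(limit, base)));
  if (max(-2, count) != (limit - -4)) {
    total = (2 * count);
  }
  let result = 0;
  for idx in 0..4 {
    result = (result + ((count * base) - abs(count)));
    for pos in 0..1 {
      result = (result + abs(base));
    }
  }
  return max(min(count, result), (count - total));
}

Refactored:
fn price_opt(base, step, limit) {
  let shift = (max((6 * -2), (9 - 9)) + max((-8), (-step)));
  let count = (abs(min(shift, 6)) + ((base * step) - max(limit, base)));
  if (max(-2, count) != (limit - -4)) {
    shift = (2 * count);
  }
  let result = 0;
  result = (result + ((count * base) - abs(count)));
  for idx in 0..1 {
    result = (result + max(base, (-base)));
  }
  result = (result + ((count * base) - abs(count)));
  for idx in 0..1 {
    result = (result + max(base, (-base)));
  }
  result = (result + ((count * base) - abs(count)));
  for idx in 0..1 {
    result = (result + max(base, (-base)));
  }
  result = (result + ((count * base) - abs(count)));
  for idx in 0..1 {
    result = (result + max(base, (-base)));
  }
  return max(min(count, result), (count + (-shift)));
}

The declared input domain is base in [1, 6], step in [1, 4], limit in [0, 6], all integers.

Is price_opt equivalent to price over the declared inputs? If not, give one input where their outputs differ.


Changes here: local variable names differ; also arithmetic usage differs; also min/max/abs usage differs; also loop structure differs; also statement counts differ; the full 168-point sweep finds no disagreement.
verdict: equivalent


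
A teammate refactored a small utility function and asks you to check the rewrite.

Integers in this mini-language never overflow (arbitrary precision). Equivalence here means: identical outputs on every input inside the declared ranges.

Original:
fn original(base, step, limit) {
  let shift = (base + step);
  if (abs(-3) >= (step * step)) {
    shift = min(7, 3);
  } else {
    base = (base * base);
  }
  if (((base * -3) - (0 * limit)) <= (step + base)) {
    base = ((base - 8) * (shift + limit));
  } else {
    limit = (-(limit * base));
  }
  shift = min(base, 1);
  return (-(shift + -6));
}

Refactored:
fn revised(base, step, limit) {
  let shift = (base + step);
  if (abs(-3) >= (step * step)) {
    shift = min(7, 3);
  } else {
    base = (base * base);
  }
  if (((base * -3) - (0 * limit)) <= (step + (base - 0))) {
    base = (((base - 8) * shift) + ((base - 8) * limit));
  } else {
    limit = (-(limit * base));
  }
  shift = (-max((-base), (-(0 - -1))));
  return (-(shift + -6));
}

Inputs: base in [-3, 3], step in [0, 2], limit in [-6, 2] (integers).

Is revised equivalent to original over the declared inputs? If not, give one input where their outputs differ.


The two are interchangeable: constant usage differs; also min/max/abs usage differs; also arithmetic usage differs, and every declared input agrees.
As a probe, take base=2, step=1, limit=-4: original runs shift := 3 | (abs(-3) >= (step * step)): true | shift := 3 | (((base * -3) - (0 * limit)) <= (step + base)): true | base := 6 | shift := 1 | result 5; revised runs shift := 3 | (abs(-3) >= (step * step)): true | shift := 3 | (((base * -3) - (0 * limit)) <= (step + (base - 0))): true | base := 6 | shift := 1 | result 5; both end at 5.
An exhaustive pass over the 189 declared inputs shows identical outputs.
verdict: equivalent


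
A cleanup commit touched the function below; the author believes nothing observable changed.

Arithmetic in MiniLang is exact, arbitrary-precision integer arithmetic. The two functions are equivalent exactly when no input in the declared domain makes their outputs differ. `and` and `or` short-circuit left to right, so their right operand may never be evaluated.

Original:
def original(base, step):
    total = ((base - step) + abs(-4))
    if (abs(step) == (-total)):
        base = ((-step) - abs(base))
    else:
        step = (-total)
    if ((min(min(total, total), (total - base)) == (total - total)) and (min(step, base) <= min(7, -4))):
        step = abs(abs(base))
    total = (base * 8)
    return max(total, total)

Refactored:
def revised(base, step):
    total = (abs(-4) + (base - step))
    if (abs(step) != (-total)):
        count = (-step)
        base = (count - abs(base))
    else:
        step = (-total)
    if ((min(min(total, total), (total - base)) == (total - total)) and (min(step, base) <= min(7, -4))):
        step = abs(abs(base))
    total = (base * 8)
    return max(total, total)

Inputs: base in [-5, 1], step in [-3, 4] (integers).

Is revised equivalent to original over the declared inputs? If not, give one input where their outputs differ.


These are not equivalent — on base=-5, step=-3 the outputs split (-40 vs -16).
original: total becomes 2; next (abs(step) == (-total)) evaluates to false; next step becomes -2; next ((min(min(total, total), (total - base)) == (total - total)) and (min(step, base) <= min(7, -4))) evaluates to false; next total becomes -40; next final value -40
revised: total becomes 2; next (abs(step) != (-total)) evaluates to true; next count becomes 3; next base becomes -2; next ((min(min(total, total), (total - base)) == (total - total)) and (min(step, base) <= min(7, -4))) evaluates to false; next total becomes -16; next final value -16
verdict: not equivalent; witness: base=-5, step=-3


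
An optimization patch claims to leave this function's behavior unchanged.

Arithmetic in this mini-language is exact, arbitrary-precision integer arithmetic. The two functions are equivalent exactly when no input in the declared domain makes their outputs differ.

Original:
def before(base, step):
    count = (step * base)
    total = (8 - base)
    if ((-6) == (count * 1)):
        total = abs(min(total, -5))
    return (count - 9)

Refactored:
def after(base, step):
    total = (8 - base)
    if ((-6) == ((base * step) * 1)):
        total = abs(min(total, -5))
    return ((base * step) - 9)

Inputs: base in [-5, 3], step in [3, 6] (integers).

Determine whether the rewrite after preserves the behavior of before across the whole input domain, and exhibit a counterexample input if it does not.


This is a faithful refactor — statement counts differ; local variable names differ; arithmetic usage differs, but the computed results match everywhere.
As a probe, take base=2, step=6: before runs count=12, then total=6, then ((-6) == (count * 1)) is false, then returns 3; after runs total=6, then ((-6) == ((base * step) * 1)) is false, then returns 3; both end at 3.
An exhaustive pass over the 36 declared inputs shows identical outputs.
verdict: equivalent


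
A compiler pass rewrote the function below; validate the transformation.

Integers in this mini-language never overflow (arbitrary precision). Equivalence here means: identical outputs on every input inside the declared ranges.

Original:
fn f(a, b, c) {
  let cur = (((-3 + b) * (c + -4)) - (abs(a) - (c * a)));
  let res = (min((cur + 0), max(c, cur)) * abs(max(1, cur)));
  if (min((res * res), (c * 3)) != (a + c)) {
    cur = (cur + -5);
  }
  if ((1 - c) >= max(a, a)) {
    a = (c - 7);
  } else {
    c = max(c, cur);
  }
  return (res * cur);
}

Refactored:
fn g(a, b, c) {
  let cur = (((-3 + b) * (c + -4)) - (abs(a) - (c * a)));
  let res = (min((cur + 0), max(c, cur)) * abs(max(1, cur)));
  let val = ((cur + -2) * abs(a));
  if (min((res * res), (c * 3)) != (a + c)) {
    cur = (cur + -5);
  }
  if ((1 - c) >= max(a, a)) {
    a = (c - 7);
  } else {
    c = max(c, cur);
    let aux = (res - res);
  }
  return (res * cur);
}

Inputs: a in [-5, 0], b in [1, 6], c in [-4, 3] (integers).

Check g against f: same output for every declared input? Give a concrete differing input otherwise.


Changes here: local variable names differ, plus constant usage differs, plus arithmetic usage differs, plus min/max/abs usage differs, plus statement counts differ; the full 288-point sweep finds no disagreement.
verdict: equivalent


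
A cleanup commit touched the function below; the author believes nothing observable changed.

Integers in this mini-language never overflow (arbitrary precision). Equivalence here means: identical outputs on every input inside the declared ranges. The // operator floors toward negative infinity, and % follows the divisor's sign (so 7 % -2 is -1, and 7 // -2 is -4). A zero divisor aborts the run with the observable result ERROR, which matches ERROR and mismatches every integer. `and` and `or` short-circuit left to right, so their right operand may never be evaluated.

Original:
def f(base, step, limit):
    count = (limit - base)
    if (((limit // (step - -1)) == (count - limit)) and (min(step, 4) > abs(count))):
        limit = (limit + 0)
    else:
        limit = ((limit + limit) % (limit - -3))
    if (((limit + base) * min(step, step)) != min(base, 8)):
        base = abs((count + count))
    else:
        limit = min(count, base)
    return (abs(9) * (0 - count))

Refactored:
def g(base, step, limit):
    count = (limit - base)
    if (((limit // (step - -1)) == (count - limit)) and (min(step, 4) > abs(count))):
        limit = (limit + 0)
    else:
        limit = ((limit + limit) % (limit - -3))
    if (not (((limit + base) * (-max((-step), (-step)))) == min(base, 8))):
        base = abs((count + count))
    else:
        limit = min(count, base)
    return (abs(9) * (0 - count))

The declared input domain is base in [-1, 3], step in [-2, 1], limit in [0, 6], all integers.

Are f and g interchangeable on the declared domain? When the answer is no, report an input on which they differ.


Behavior is preserved: although boolean connective usage differs; and min/max/abs usage differs; and comparison usage differs, the outputs never diverge.
Tracing base=2, step=-2, limit=6: f: count=4, then (((limit // (step - -1)) == (count - limit)) and (min(step, 4) > abs(count))) is false, then limit=3, then (((limit + base) * min(step, step)) != min(base, 8)) is true, then base=8, then returns -36 | g: count=4, then (((limit // (step - -1)) == (count - limit)) and (min(step, 4) > abs(count))) is false, then limit=3, then (not (((limit + base) * (-max((-step), (-step)))) == min(base, 8))) is true, then base=8, then returns -36 — matching result -36.
Checked all 140 inputs in the declared domain: the outputs agree on every one.
verdict: equivalent


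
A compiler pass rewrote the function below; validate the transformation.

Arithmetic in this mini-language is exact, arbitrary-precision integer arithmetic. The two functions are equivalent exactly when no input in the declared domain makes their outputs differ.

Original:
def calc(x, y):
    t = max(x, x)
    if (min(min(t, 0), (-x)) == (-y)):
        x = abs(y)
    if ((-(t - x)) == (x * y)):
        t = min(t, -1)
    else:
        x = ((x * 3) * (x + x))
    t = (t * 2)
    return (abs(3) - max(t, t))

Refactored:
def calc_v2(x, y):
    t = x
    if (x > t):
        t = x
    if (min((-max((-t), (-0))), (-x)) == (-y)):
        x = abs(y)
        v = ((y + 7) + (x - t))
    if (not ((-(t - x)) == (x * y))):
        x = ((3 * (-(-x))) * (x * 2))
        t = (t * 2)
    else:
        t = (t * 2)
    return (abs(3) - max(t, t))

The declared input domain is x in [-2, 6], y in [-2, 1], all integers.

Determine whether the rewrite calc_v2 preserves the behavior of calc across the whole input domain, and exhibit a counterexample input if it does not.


These are not equivalent — on x=0, y=-2 the outputs split (5 vs 3).
calc: t = 0; (min(min(t, 0), (-x)) == (-y)) -> false; ((-(t - x)) == (x * y)) -> true; t = -1; t = -2; return 5
calc_v2: t = 0; (x > t) -> false; (min((-max((-t), (-0))), (-x)) == (-y)) -> false; (not ((-(t - x)) == (x * y))) -> false; t = 0; return 3
verdict: not equivalent; witness: x=0, y=-2
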